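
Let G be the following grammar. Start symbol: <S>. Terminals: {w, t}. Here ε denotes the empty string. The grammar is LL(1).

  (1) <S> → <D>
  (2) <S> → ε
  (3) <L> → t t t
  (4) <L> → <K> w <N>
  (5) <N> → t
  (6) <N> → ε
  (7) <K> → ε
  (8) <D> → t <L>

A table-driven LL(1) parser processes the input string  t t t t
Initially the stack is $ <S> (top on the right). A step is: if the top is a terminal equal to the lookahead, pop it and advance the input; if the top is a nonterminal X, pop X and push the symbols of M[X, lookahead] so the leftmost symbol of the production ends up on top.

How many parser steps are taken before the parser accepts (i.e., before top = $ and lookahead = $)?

     Stack    Input      Action
  1  $ <S>    t t t t $  expand <S> → <D>
  2  $ <D>    t t t t $  expand <D> → t <L>
  3  $ <L> t  t t t t $  match t
  4  $ <L>    t t t $    expand <L> → t t t
  5  $ t t t  t t t $    match t
  6  $ t t    t t $      match t
  7  $ t      t $        match t
Accept reached after 7 steps.

7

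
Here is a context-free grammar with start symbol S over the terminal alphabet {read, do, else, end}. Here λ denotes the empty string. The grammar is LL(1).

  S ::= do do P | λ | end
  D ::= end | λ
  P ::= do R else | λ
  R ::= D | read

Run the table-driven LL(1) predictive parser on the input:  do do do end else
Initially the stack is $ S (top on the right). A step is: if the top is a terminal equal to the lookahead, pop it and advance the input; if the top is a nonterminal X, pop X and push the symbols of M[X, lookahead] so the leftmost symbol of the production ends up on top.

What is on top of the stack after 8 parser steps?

else

step 1: stack=$ S  input=do do do end else $  — expand S ::= do do P
step 2: stack=$ P do do  input=do do do end else $  — match do
step 3: stack=$ P do  input=do do end else $  — match do
step 4: stack=$ P  input=do end else $  — expand P ::= do R else
step 5: stack=$ else R do  input=do end else $  — match do
step 6: stack=$ else R  input=end else $  — expand R ::= D
step 7: stack=$ else D  input=end else $  — expand D ::= end
step 8: stack=$ else end  input=end else $  — match end
Stack after step 8: $ else (top = else).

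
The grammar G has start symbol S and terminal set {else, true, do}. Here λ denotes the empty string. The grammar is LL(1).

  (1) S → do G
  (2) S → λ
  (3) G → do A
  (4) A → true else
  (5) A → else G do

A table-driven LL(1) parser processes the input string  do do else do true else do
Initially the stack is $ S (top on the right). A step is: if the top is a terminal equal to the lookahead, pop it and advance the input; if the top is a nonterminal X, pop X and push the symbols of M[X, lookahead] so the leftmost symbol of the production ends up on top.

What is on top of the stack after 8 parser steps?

     Stack        Input                         Action
  1  $ S          do do else do true else do $  expand S → do G
  2  $ G do       do do else do true else do $  match do
  3  $ G          do else do true else do $     expand G → do A
  4  $ A do       do else do true else do $     match do
  5  $ A          else do true else do $        expand A → else G do
  6  $ do G else  else do true else do $        match else
  7  $ do G       do true else do $             expand G → do A
  8  $ do A do    do true else do $             match do
Stack after step 8: $ do A (top = A).

A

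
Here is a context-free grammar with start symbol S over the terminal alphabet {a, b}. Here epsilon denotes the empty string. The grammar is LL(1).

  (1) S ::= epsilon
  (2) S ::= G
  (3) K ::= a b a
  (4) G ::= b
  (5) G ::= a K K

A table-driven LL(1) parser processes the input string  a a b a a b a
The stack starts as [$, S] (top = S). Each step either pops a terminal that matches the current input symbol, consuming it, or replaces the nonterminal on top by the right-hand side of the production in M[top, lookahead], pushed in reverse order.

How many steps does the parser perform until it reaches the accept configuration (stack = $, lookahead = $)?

11

      Stack      Input            Action
   1  $ S        a a b a a b a $  expand S ::= G
   2  $ G        a a b a a b a $  expand G ::= a K K
   3  $ K K a    a a b a a b a $  match a
   4  $ K K      a b a a b a $    expand K ::= a b a
   5  $ K a b a  a b a a b a $    match a
   6  $ K a b    b a a b a $      match b
   7  $ K a      a a b a $        match a
   8  $ K        a b a $          expand K ::= a b a
   9  $ a b a    a b a $          match a
  10  $ a b      b a $            match b
  11  $ a        a $              match a
Accept reached after 11 steps.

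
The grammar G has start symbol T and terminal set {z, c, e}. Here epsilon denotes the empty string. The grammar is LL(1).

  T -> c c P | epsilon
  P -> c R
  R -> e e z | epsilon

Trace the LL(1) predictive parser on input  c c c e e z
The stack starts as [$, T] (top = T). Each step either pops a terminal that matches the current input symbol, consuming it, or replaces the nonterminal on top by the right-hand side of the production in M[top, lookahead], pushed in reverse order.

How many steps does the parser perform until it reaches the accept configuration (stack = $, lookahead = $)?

step 1: stack=$ T  input=c c c e e z $  — expand T -> c c P
step 2: stack=$ P c c  input=c c c e e z $  — match c
step 3: stack=$ P c  input=c c e e z $  — match c
step 4: stack=$ P  input=c e e z $  — expand P -> c R
step 5: stack=$ R c  input=c e e z $  — match c
step 6: stack=$ R  input=e e z $  — expand R -> e e z
step 7: stack=$ z e e  input=e e z $  — match e
step 8: stack=$ z e  input=e z $  — match e
step 9: stack=$ z  input=z $  — match z
Accept reached after 9 steps.

9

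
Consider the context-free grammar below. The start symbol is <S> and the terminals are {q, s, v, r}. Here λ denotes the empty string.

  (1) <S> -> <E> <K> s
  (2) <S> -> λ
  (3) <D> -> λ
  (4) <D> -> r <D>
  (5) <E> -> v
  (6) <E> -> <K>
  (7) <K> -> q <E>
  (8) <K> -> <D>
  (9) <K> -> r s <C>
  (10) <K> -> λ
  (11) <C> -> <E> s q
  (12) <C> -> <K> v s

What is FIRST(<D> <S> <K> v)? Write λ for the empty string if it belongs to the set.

{q, r, s, v}

FIRST(<D>): from <D>->λ we get {λ}; from <D>->r <D> we get {r}. So FIRST(<D>) = {λ, r}.
FIRST(<K>): from <K>->q <E> we get {q}; from <K>-><D> we get {λ, r}; from <K>->r s <C> we get {r}; from <K>->λ we get {λ}. So FIRST(<K>) = {λ, q, r}.
FIRST(<E>): from <E>->v we get {v}; from <E>-><K> we get {λ, q, r}. So FIRST(<E>) = {λ, q, r, v}.
FIRST(<S>): from <S>-><E> <K> s we get {q, r, s, v}; from <S>->λ we get {λ}. So FIRST(<S>) = {λ, q, r, s, v}.
FIRST(<C>): from <C>-><E> s q we get {q, r, s, v}; from <C>-><K> v s we get {q, r, v}. So FIRST(<C>) = {q, r, s, v}.
FIRST(<D> <S> <K> v): take FIRST of each symbol in turn, carrying on past any symbol whose FIRST contains λ; result {q, r, s, v}.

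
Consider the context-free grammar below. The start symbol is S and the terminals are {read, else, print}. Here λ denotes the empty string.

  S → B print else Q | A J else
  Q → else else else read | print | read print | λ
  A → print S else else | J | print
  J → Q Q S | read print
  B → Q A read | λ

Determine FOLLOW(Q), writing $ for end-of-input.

FIRST(Q) = {λ, else, print, read}
FIRST(S) = {else, print, read}  (via B print else Q, A J else)
FIRST(J) = {else, print, read}  (via Q Q S)
FIRST(A) = {else, print, read}  (via J)
FIRST(B) = {λ, else, print, read}  (via Q A read)
FOLLOW(S) includes $ since S is the start symbol.
FOLLOW(A): in S→A J else, A is followed by J else with FIRST {else, print, read}; in B→Q A read, A is followed by read with FIRST {read}. Thus FOLLOW(A) = {else, print, read}.
FOLLOW(J): in S→A J else, J is followed by else with FIRST {else}; in A→J, the suffix after J is empty, so FOLLOW(J) ⊇ FOLLOW(A) = {else, print, read}. Thus FOLLOW(J) = {else, print, read}.
FOLLOW(S): in A→print S else else, S is followed by else else with FIRST {else}; in J→Q Q S, the suffix after S is empty, so FOLLOW(S) ⊇ FOLLOW(J) = {else, print, read}. Thus FOLLOW(S) = {$, else, print, read}.
FOLLOW(Q): in S→B print else Q, the suffix after Q is empty, so FOLLOW(Q) ⊇ FOLLOW(S) = {$, else, print, read}; in J→Q Q S (occurrence 1), Q is followed by Q S with FIRST {else, print, read}; in J→Q Q S (occurrence 2), Q is followed by S with FIRST {else, print, read}; in B→Q A read, Q is followed by A read with FIRST {else, print, read}. Thus FOLLOW(Q) = {$, else, print, read}.
FOLLOW(B): in S→B print else Q, B is followed by print else Q with FIRST {print}. Thus FOLLOW(B) = {print}.

{$, else, print, read}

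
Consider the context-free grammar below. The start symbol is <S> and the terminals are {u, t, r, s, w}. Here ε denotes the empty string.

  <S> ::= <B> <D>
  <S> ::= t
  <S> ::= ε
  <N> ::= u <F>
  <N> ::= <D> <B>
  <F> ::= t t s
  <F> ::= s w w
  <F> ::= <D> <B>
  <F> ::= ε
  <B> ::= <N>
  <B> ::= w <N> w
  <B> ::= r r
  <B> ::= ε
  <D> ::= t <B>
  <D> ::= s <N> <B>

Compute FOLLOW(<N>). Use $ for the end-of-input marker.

{$, r, s, t, u, w}

FIRST(<D>) = {s, t}
FIRST(<N>) = {s, t, u}  (via <D> <B>)
FIRST(<F>) = {ε, s, t}  (via <D> <B>)
FIRST(<B>) = {ε, r, s, t, u, w}  (via <N>)
FIRST(<S>) = {ε, r, s, t, u, w}  (via <B> <D>)
FOLLOW(<S>) includes $ since <S> is the start symbol.
FOLLOW(<S>): <S> appears on no right-hand side. Thus FOLLOW(<S>) = {$}.
FOLLOW(<N>): in <B>::=<N>, the suffix after <N> is empty, so FOLLOW(<N>) ⊇ FOLLOW(<B>) = {$, r, s, t, u, w}; in <B>::=w <N> w, <N> is followed by w with FIRST {w}; in <D>::=s <N> <B>, <N> is followed by <B> with FIRST {ε, r, s, t, u, w}; in <D>::=s <N> <B>, the suffix after <N> is nullable, so FOLLOW(<N>) ⊇ FOLLOW(<D>) = {$, r, s, t, u, w}. Thus FOLLOW(<N>) = {$, r, s, t, u, w}.
FOLLOW(<F>): in <N>::=u <F>, the suffix after <F> is empty, so FOLLOW(<F>) ⊇ FOLLOW(<N>) = {$, r, s, t, u, w}. Thus FOLLOW(<F>) = {$, r, s, t, u, w}.
FOLLOW(<D>): in <S>::=<B> <D>, the suffix after <D> is empty, so FOLLOW(<D>) ⊇ FOLLOW(<S>) = {$}; in <N>::=<D> <B>, <D> is followed by <B> with FIRST {ε, r, s, t, u, w}; in <N>::=<D> <B>, the suffix after <D> is nullable, so FOLLOW(<D>) ⊇ FOLLOW(<N>) = {$, r, s, t, u, w}; in <F>::=<D> <B>, <D> is followed by <B> with FIRST {ε, r, s, t, u, w}; in <F>::=<D> <B>, the suffix after <D> is nullable, so FOLLOW(<D>) ⊇ FOLLOW(<F>) = {$, r, s, t, u, w}. Thus FOLLOW(<D>) = {$, r, s, t, u, w}.
FOLLOW(<B>): in <S>::=<B> <D>, <B> is followed by <D> with FIRST {s, t}; in <N>::=<D> <B>, the suffix after <B> is empty, so FOLLOW(<B>) ⊇ FOLLOW(<N>) = {$, r, s, t, u, w}; in <F>::=<D> <B>, the suffix after <B> is empty, so FOLLOW(<B>) ⊇ FOLLOW(<F>) = {$, r, s, t, u, w}; in <D>::=t <B>, the suffix after <B> is empty, so FOLLOW(<B>) ⊇ FOLLOW(<D>) = {$, r, s, t, u, w}; in <D>::=s <N> <B>, the suffix after <B> is empty, so FOLLOW(<B>) ⊇ FOLLOW(<D>) = {$, r, s, t, u, w}. Thus FOLLOW(<B>) = {$, r, s, t, u, w}.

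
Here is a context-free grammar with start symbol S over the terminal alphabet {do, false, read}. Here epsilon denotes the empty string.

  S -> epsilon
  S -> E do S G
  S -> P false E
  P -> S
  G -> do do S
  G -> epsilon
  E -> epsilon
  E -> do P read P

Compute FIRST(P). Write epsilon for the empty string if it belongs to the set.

FIRST(G): from G->do do S we get {do}; from G->epsilon we get {epsilon}. So FIRST(G) = {epsilon, do}.
FIRST(E): from E->epsilon we get {epsilon}; from E->do P read P we get {do}. So FIRST(E) = {epsilon, do}.
FIRST(S): from S->epsilon we get {epsilon}; from S->E do S G we get {do}; from S->P false E we get {do, false}. So FIRST(S) = {epsilon, do, false}.
FIRST(P): from P->S we get {epsilon, do, false}. So FIRST(P) = {epsilon, do, false}.

{epsilon, do, false}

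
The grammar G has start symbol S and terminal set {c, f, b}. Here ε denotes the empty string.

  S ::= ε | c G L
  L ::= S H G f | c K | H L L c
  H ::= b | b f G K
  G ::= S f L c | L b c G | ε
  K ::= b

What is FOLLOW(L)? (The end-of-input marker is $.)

FIRST(S): from S::=ε we get {ε}; from S::=c G L we get {c}. So FIRST(S) = {ε, c}.
FIRST(H): from H::=b we get {b}; from H::=b f G K we get {b}. So FIRST(H) = {b}.
FIRST(K): from K::=b we get {b}. So FIRST(K) = {b}.
FIRST(L): from L::=S H G f we get {b, c}; from L::=c K we get {c}; from L::=H L L c we get {b}. So FIRST(L) = {b, c}.
FIRST(G): from G::=S f L c we get {c, f}; from G::=L b c G we get {b, c}; from G::=ε we get {ε}. So FIRST(G) = {ε, b, c, f}.
FOLLOW(S) includes $ since S is the start symbol.
FOLLOW(S): in L::=S H G f, S is followed by H G f with FIRST {b}; in G::=S f L c, S is followed by f L c with FIRST {f}. Thus FOLLOW(S) = {$, b, f}.
FOLLOW(L): in S::=c G L, the suffix after L is empty, so FOLLOW(L) ⊇ FOLLOW(S) = {$, b, f}; in L::=H L L c (occurrence 1), L is followed by L c with FIRST {b, c}; in L::=H L L c (occurrence 2), L is followed by c with FIRST {c}; in G::=S f L c, L is followed by c with FIRST {c}; in G::=L b c G, L is followed by b c G with FIRST {b}. Thus FOLLOW(L) = {$, b, c, f}.
FOLLOW(H): in L::=S H G f, H is followed by G f with FIRST {b, c, f}; in L::=H L L c, H is followed by L L c with FIRST {b, c}. Thus FOLLOW(H) = {b, c, f}.
FOLLOW(G): in S::=c G L, G is followed by L with FIRST {b, c}; in L::=S H G f, G is followed by f with FIRST {f}; in H::=b f G K, G is followed by K with FIRST {b}; in G::=L b c G, the suffix after G is empty (adds nothing new). Thus FOLLOW(G) = {b, c, f}.
FOLLOW(K): in L::=c K, the suffix after K is empty, so FOLLOW(K) ⊇ FOLLOW(L) = {$, b, c, f}; in H::=b f G K, the suffix after K is empty, so FOLLOW(K) ⊇ FOLLOW(H) = {b, c, f}. Thus FOLLOW(K) = {$, b, c, f}.

{$, b, c, f}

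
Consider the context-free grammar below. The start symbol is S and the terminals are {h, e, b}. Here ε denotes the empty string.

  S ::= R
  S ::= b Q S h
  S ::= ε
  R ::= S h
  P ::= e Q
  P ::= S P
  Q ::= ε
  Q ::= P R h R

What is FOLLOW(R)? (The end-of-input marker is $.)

FIRST(S) = {ε, b, h}  (via R)
FIRST(R) = {b, h}  (via S h)
FIRST(P) = {b, e, h}  (via S P)
FIRST(Q) = {ε, b, e, h}  (via P R h R)
FOLLOW(S) includes $ since S is the start symbol.
FOLLOW(S): in S::=b Q S h, S is followed by h with FIRST {h}; in R::=S h, S is followed by h with FIRST {h}; in P::=S P, S is followed by P with FIRST {b, e, h}. Thus FOLLOW(S) = {$, b, e, h}.
FOLLOW(P): in P::=S P, the suffix after P is empty (adds nothing new); in Q::=P R h R, P is followed by R h R with FIRST {b, h}. Thus FOLLOW(P) = {b, h}.
FOLLOW(Q): in S::=b Q S h, Q is followed by S h with FIRST {b, h}; in P::=e Q, the suffix after Q is empty, so FOLLOW(Q) ⊇ FOLLOW(P) = {b, h}. Thus FOLLOW(Q) = {b, h}.
FOLLOW(R): in S::=R, the suffix after R is empty, so FOLLOW(R) ⊇ FOLLOW(S) = {$, b, e, h}; in Q::=P R h R (occurrence 1), R is followed by h R with FIRST {h}; in Q::=P R h R (occurrence 2), the suffix after R is empty, so FOLLOW(R) ⊇ FOLLOW(Q) = {b, h}. Thus FOLLOW(R) = {$, b, e, h}.

{$, b, e, h}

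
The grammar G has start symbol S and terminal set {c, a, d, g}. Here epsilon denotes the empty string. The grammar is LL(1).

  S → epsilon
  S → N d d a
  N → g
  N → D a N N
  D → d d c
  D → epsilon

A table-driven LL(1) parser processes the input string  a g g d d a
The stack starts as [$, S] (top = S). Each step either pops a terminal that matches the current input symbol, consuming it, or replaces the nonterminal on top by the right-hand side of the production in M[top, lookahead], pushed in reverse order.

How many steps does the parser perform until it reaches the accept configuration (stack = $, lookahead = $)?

11

step 1: stack=$ S  input=a g g d d a $  — expand S → N d d a
step 2: stack=$ a d d N  input=a g g d d a $  — expand N → D a N N
step 3: stack=$ a d d N N a D  input=a g g d d a $  — expand D → epsilon
step 4: stack=$ a d d N N a  input=a g g d d a $  — match a
step 5: stack=$ a d d N N  input=g g d d a $  — expand N → g
step 6: stack=$ a d d N g  input=g g d d a $  — match g
step 7: stack=$ a d d N  input=g d d a $  — expand N → g
step 8: stack=$ a d d g  input=g d d a $  — match g
step 9: stack=$ a d d  input=d d a $  — match d
step 10: stack=$ a d  input=d a $  — match d
step 11: stack=$ a  input=a $  — match a
Accept reached after 11 steps.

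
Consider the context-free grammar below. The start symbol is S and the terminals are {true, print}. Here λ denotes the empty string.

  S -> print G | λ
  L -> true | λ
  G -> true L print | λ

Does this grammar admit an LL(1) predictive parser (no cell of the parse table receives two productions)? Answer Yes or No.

Yes

FIRST(S) = {λ, print}
FIRST(L) = {λ, true}
FIRST(G) = {λ, true}
FOLLOW(S) = {$}
FOLLOW(L) = {print}
FOLLOW(G) = {$}
Each cell of M receives at most one production.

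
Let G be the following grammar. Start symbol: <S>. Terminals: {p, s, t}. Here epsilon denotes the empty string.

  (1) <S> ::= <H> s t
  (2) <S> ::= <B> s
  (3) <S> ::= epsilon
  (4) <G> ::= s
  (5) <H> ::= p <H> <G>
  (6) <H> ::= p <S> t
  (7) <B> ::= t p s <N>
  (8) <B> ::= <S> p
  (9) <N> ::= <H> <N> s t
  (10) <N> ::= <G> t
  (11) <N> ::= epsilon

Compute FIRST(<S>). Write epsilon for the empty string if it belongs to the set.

FIRST(<G>): from <G>::=s we get {s}. So FIRST(<G>) = {s}.
FIRST(<H>): from <H>::=p <H> <G> we get {p}; from <H>::=p <S> t we get {p}. So FIRST(<H>) = {p}.
FIRST(<N>): from <N>::=<H> <N> s t we get {p}; from <N>::=<G> t we get {s}; from <N>::=epsilon we get {epsilon}. So FIRST(<N>) = {epsilon, p, s}.
FIRST(<S>): from <S>::=<H> s t we get {p}; from <S>::=<B> s we get {p, t}; from <S>::=epsilon we get {epsilon}. So FIRST(<S>) = {epsilon, p, t}.
FIRST(<B>): from <B>::=t p s <N> we get {t}; from <B>::=<S> p we get {p, t}. So FIRST(<B>) = {p, t}.

{epsilon, p, t}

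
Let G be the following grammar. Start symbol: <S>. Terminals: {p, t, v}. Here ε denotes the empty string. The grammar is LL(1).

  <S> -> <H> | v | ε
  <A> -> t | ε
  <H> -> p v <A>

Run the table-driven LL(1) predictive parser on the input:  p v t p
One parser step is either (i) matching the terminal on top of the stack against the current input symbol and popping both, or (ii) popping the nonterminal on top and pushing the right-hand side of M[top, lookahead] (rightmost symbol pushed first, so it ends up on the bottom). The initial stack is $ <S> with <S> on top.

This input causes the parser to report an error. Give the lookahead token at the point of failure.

p

step 1: stack=$ <S>  input=p v t p $  — expand <S> -> <H>
step 2: stack=$ <H>  input=p v t p $  — expand <H> -> p v <A>
step 3: stack=$ <A> v p  input=p v t p $  — match p
step 4: stack=$ <A> v  input=v t p $  — match v
step 5: stack=$ <A>  input=t p $  — expand <A> -> t
step 6: stack=$ t  input=t p $  — match t
step 7: stack=$  input=p $  — error: stack empty but input remains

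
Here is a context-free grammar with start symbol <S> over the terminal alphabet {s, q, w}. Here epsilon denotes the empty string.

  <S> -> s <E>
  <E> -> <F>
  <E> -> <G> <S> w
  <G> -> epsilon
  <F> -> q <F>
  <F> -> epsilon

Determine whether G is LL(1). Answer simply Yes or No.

Yes

FIRST(<S>) = {s}
FIRST(<E>) = {epsilon, q, s}
FIRST(<G>) = {epsilon}
FIRST(<F>) = {epsilon, q}
FOLLOW(<S>) = {$, w}
FOLLOW(<E>) = {$, w}
FOLLOW(<G>) = {s}
FOLLOW(<F>) = {$, w}
Each cell of M receives at most one production.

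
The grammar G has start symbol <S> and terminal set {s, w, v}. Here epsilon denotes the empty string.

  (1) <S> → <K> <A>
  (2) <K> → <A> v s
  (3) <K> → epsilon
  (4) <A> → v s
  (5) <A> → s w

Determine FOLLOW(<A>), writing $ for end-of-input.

{$, v}

FIRST(<A>): from <A>→v s we get {v}; from <A>→s w we get {s}. So FIRST(<A>) = {s, v}.
FIRST(<K>): from <K>→<A> v s we get {s, v}; from <K>→epsilon we get {epsilon}. So FIRST(<K>) = {epsilon, s, v}.
FIRST(<S>): from <S>→<K> <A> we get {s, v}. So FIRST(<S>) = {s, v}.
FOLLOW(<S>) includes $ since <S> is the start symbol.
FOLLOW(<S>): <S> appears on no right-hand side. Thus FOLLOW(<S>) = {$}.
FOLLOW(<K>): in <S>→<K> <A>, <K> is followed by <A> with FIRST {s, v}. Thus FOLLOW(<K>) = {s, v}.
FOLLOW(<A>): in <S>→<K> <A>, the suffix after <A> is empty, so FOLLOW(<A>) ⊇ FOLLOW(<S>) = {$}; in <K>→<A> v s, <A> is followed by v s with FIRST {v}. Thus FOLLOW(<A>) = {$, v}.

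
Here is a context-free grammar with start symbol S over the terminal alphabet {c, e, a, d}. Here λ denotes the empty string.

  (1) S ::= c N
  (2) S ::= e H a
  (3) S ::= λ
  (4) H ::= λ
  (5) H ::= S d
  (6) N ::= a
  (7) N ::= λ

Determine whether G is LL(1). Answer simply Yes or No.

FIRST(S) = {λ, c, e}
FIRST(H) = {λ, c, d, e}
FIRST(N) = {λ, a}
FOLLOW(S) = {$, d}
FOLLOW(H) = {a}
FOLLOW(N) = {$, d}
Each cell of M receives at most one production.

Yes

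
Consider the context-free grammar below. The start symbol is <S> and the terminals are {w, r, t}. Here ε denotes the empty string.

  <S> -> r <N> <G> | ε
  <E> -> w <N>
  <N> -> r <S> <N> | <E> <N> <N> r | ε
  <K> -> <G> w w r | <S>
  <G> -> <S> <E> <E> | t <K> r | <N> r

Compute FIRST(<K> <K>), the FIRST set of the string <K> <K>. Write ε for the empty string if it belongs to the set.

FIRST(<S>): from <S>->r <N> <G> we get {r}; from <S>->ε we get {ε}. So FIRST(<S>) = {ε, r}.
FIRST(<E>): from <E>->w <N> we get {w}. So FIRST(<E>) = {w}.
FIRST(<N>): from <N>->r <S> <N> we get {r}; from <N>-><E> <N> <N> r we get {w}; from <N>->ε we get {ε}. So FIRST(<N>) = {ε, r, w}.
FIRST(<G>): from <G>-><S> <E> <E> we get {r, w}; from <G>->t <K> r we get {t}; from <G>-><N> r we get {r, w}. So FIRST(<G>) = {r, t, w}.
FIRST(<K>): from <K>-><G> w w r we get {r, t, w}; from <K>-><S> we get {ε, r}. So FIRST(<K>) = {ε, r, t, w}.
FIRST(<K> <K>): take FIRST of each symbol in turn, carrying on past any symbol whose FIRST contains ε; result {ε, r, t, w}.

{ε, r, t, w}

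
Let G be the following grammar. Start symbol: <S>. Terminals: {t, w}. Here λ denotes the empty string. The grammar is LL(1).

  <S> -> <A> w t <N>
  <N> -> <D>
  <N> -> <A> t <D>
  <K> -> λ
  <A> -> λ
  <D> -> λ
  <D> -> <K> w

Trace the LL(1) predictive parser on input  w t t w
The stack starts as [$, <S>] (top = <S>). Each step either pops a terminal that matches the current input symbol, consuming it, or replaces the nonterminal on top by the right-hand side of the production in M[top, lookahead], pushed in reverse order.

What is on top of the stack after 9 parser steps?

     Stack          Input      Action
  1  $ <S>          w t t w $  expand <S> -> <A> w t <N>
  2  $ <N> t w <A>  w t t w $  expand <A> -> λ
  3  $ <N> t w      w t t w $  match w
  4  $ <N> t        t t w $    match t
  5  $ <N>          t w $      expand <N> -> <A> t <D>
  6  $ <D> t <A>    t w $      expand <A> -> λ
  7  $ <D> t        t w $      match t
  8  $ <D>          w $        expand <D> -> <K> w
  9  $ w <K>        w $        expand <K> -> λ
Stack after step 9: $ w (top = w).

w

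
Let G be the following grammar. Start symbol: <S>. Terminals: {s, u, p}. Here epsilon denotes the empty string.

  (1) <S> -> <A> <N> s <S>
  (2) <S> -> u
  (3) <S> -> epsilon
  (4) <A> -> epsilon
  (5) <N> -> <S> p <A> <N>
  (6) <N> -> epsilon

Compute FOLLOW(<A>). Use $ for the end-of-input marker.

{p, s, u}

FIRST(<A>): from <A>->epsilon we get {epsilon}. So FIRST(<A>) = {epsilon}.
FIRST(<S>): from <S>-><A> <N> s <S> we get {p, s, u}; from <S>->u we get {u}; from <S>->epsilon we get {epsilon}. So FIRST(<S>) = {epsilon, p, s, u}.
FIRST(<N>): from <N>-><S> p <A> <N> we get {p, s, u}; from <N>->epsilon we get {epsilon}. So FIRST(<N>) = {epsilon, p, s, u}.
FOLLOW(<S>) includes $ since <S> is the start symbol.
FOLLOW(<S>): in <S>-><A> <N> s <S>, the suffix after <S> is empty (adds nothing new); in <N>-><S> p <A> <N>, <S> is followed by p <A> <N> with FIRST {p}. Thus FOLLOW(<S>) = {$, p}.
FOLLOW(<N>): in <S>-><A> <N> s <S>, <N> is followed by s <S> with FIRST {s}; in <N>-><S> p <A> <N>, the suffix after <N> is empty (adds nothing new). Thus FOLLOW(<N>) = {s}.
FOLLOW(<A>): in <S>-><A> <N> s <S>, <A> is followed by <N> s <S> with FIRST {p, s, u}; in <N>-><S> p <A> <N>, <A> is followed by <N> with FIRST {epsilon, p, s, u}; in <N>-><S> p <A> <N>, the suffix after <A> is nullable, so FOLLOW(<A>) ⊇ FOLLOW(<N>) = {s}. Thus FOLLOW(<A>) = {p, s, u}.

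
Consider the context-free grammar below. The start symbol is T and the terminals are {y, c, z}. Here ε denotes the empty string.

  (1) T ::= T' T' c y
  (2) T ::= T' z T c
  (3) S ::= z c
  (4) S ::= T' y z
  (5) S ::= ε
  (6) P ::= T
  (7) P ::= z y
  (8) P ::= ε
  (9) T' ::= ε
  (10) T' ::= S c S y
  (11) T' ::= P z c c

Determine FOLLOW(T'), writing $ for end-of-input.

FIRST(T) = {c, y, z}  (via T' T' c y, T' z T c)
FIRST(P) = {ε, c, y, z}  (via T)
FIRST(S) = {ε, c, y, z}  (via T' y z)
FIRST(T') = {ε, c, y, z}  (via S c S y, P z c c)
FOLLOW(T) includes $ since T is the start symbol.
FOLLOW(S): in T'::=S c S y (occurrence 1), S is followed by c S y with FIRST {c}; in T'::=S c S y (occurrence 2), S is followed by y with FIRST {y}. Thus FOLLOW(S) = {c, y}.
FOLLOW(P): in T'::=P z c c, P is followed by z c c with FIRST {z}. Thus FOLLOW(P) = {z}.
FOLLOW(T): in T::=T' z T c, T is followed by c with FIRST {c}; in P::=T, the suffix after T is empty, so FOLLOW(T) ⊇ FOLLOW(P) = {z}. Thus FOLLOW(T) = {$, c, z}.
FOLLOW(T'): in T::=T' T' c y (occurrence 1), T' is followed by T' c y with FIRST {c, y, z}; in T::=T' T' c y (occurrence 2), T' is followed by c y with FIRST {c}; in T::=T' z T c, T' is followed by z T c with FIRST {z}; in S::=T' y z, T' is followed by y z with FIRST {y}. Thus FOLLOW(T') = {c, y, z}.

{c, y, z}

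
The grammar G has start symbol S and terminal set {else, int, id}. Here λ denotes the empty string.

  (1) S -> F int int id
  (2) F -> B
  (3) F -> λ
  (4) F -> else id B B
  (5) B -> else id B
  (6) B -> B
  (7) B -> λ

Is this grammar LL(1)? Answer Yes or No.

No

FIRST(S) = {else, int}
FIRST(F) = {λ, else}
FIRST(B) = {λ, else}
FOLLOW(S) = {$}
FOLLOW(F) = {int}
FOLLOW(B) = {else, int}
Cell M[B, else] receives both B -> else id B and B -> B and B -> λ — the grammar is not LL(1).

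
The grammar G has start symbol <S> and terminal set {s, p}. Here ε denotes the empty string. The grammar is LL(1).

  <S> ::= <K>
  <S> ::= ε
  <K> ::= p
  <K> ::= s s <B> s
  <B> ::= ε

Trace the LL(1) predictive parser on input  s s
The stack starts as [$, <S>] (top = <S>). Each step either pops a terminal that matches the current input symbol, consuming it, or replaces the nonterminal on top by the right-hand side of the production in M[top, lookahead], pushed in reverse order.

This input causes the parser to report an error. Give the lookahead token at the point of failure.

$

     Stack        Input  Action
  1  $ <S>        s s $  expand <S> ::= <K>
  2  $ <K>        s s $  expand <K> ::= s s <B> s
  3  $ s <B> s s  s s $  match s
  4  $ s <B> s    s $    match s
  5  $ s <B>      $      error: M[<B>, $] is empty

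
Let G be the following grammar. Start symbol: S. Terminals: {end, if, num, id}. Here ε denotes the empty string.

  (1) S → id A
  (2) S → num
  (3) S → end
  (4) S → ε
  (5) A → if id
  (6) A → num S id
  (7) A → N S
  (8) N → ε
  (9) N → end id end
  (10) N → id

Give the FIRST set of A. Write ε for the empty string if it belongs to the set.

{ε, end, id, if, num}

FIRST(S): from S→id A we get {id}; from S→num we get {num}; from S→end we get {end}; from S→ε we get {ε}. So FIRST(S) = {ε, end, id, num}.
FIRST(N): from N→ε we get {ε}; from N→end id end we get {end}; from N→id we get {id}. So FIRST(N) = {ε, end, id}.
FIRST(A): from A→if id we get {if}; from A→num S id we get {num}; from A→N S we get {ε, end, id, num}. So FIRST(A) = {ε, end, id, if, num}.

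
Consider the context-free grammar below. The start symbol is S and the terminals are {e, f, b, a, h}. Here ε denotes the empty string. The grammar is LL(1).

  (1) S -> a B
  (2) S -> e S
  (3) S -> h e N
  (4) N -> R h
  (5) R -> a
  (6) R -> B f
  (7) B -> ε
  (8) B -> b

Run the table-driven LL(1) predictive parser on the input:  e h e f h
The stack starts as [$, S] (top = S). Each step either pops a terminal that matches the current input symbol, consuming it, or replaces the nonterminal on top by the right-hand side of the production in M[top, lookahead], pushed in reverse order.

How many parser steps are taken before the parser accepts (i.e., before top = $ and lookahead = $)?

step 1: stack=$ S  input=e h e f h $  — expand S -> e S
step 2: stack=$ S e  input=e h e f h $  — match e
step 3: stack=$ S  input=h e f h $  — expand S -> h e N
step 4: stack=$ N e h  input=h e f h $  — match h
step 5: stack=$ N e  input=e f h $  — match e
step 6: stack=$ N  input=f h $  — expand N -> R h
step 7: stack=$ h R  input=f h $  — expand R -> B f
step 8: stack=$ h f B  input=f h $  — expand B -> ε
step 9: stack=$ h f  input=f h $  — match f
step 10: stack=$ h  input=h $  — match h
Accept reached after 10 steps.

10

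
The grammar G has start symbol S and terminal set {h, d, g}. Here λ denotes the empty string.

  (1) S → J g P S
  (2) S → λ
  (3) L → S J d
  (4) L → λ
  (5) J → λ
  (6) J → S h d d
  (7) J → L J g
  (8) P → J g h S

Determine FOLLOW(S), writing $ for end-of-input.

FIRST(S) = {λ, d, g, h}  (via J g P S)
FIRST(L) = {λ, d, g, h}  (via S J d)
FIRST(J) = {λ, d, g, h}  (via S h d d, L J g)
FIRST(P) = {d, g, h}  (via J g h S)
FOLLOW(S) includes $ since S is the start symbol.
FOLLOW(L): in J→L J g, L is followed by J g with FIRST {d, g, h}. Thus FOLLOW(L) = {d, g, h}.
FOLLOW(J): in S→J g P S, J is followed by g P S with FIRST {g}; in L→S J d, J is followed by d with FIRST {d}; in J→L J g, J is followed by g with FIRST {g}; in P→J g h S, J is followed by g h S with FIRST {g}. Thus FOLLOW(J) = {d, g}.
FOLLOW(S): in S→J g P S, the suffix after S is empty (adds nothing new); in L→S J d, S is followed by J d with FIRST {d, g, h}; in J→S h d d, S is followed by h d d with FIRST {h}; in P→J g h S, the suffix after S is empty, so FOLLOW(S) ⊇ FOLLOW(P) = {$, d, g, h}. Thus FOLLOW(S) = {$, d, g, h}.
FOLLOW(P): in S→J g P S, P is followed by S with FIRST {λ, d, g, h}; in S→J g P S, the suffix after P is nullable, so FOLLOW(P) ⊇ FOLLOW(S) = {$, d, g, h}. Thus FOLLOW(P) = {$, d, g, h}.

{$, d, g, h}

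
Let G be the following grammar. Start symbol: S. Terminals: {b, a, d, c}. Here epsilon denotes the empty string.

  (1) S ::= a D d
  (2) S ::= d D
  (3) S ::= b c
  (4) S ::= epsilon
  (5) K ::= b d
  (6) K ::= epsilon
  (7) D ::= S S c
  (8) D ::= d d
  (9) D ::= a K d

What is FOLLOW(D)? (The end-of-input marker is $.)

{$, a, b, c, d}

FIRST(S) = {epsilon, a, b, d}
FIRST(K) = {epsilon, b}
FIRST(D) = {a, b, c, d}  (via S S c)
FOLLOW(S) includes $ since S is the start symbol.
FOLLOW(S): in D::=S S c (occurrence 1), S is followed by S c with FIRST {a, b, c, d}; in D::=S S c (occurrence 2), S is followed by c with FIRST {c}. Thus FOLLOW(S) = {$, a, b, c, d}.
FOLLOW(K): in D::=a K d, K is followed by d with FIRST {d}. Thus FOLLOW(K) = {d}.
FOLLOW(D): in S::=a D d, D is followed by d with FIRST {d}; in S::=d D, the suffix after D is empty, so FOLLOW(D) ⊇ FOLLOW(S) = {$, a, b, c, d}. Thus FOLLOW(D) = {$, a, b, c, d}.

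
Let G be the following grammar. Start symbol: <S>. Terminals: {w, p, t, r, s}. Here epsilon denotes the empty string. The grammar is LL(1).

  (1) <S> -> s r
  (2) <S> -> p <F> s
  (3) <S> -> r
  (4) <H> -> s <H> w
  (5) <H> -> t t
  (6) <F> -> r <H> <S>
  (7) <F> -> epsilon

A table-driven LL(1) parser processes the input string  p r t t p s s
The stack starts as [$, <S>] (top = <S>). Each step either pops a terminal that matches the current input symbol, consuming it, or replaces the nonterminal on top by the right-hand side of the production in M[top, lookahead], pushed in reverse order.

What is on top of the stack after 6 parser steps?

t

step 1: stack=$ <S>  input=p r t t p s s $  — expand <S> -> p <F> s
step 2: stack=$ s <F> p  input=p r t t p s s $  — match p
step 3: stack=$ s <F>  input=r t t p s s $  — expand <F> -> r <H> <S>
step 4: stack=$ s <S> <H> r  input=r t t p s s $  — match r
step 5: stack=$ s <S> <H>  input=t t p s s $  — expand <H> -> t t
step 6: stack=$ s <S> t t  input=t t p s s $  — match t
Stack after step 6: $ s <S> t (top = t).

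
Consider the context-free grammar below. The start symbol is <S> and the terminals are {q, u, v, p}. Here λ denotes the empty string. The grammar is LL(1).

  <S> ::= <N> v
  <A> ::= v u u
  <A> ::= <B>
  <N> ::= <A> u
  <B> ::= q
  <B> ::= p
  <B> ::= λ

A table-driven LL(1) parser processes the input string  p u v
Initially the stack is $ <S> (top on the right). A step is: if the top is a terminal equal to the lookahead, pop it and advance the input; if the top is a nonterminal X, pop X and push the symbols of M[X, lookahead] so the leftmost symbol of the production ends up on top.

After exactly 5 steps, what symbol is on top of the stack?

     Stack      Input    Action
  1  $ <S>      p u v $  expand <S> ::= <N> v
  2  $ v <N>    p u v $  expand <N> ::= <A> u
  3  $ v u <A>  p u v $  expand <A> ::= <B>
  4  $ v u <B>  p u v $  expand <B> ::= p
  5  $ v u p    p u v $  match p
Stack after step 5: $ v u (top = u).

u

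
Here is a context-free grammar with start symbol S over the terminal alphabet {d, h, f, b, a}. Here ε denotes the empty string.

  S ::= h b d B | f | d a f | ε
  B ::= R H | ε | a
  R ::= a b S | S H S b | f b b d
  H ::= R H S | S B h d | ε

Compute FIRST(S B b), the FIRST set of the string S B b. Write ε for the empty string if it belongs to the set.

{a, b, d, f, h}

FIRST(S) = {ε, d, f, h}
FIRST(B) = {ε, a, b, d, f, h}  (via R H)
FIRST(R) = {a, b, d, f, h}  (via S H S b)
FIRST(H) = {ε, a, b, d, f, h}  (via R H S, S B h d)
FIRST(S B b): take FIRST of each symbol in turn, carrying on past any symbol whose FIRST contains ε; result {a, b, d, f, h}.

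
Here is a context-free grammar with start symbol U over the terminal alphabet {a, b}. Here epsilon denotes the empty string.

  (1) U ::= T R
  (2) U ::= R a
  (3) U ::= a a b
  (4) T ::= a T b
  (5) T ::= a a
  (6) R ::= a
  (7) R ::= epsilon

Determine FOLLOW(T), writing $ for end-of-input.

FIRST(T): from T::=a T b we get {a}; from T::=a a we get {a}. So FIRST(T) = {a}.
FIRST(R): from R::=a we get {a}; from R::=epsilon we get {epsilon}. So FIRST(R) = {epsilon, a}.
FIRST(U): from U::=T R we get {a}; from U::=R a we get {a}; from U::=a a b we get {a}. So FIRST(U) = {a}.
FOLLOW(U) includes $ since U is the start symbol.
FOLLOW(U): U appears on no right-hand side. Thus FOLLOW(U) = {$}.
FOLLOW(T): in U::=T R, T is followed by R with FIRST {epsilon, a}; in U::=T R, the suffix after T is nullable, so FOLLOW(T) ⊇ FOLLOW(U) = {$}; in T::=a T b, T is followed by b with FIRST {b}. Thus FOLLOW(T) = {$, a, b}.
FOLLOW(R): in U::=T R, the suffix after R is empty, so FOLLOW(R) ⊇ FOLLOW(U) = {$}; in U::=R a, R is followed by a with FIRST {a}. Thus FOLLOW(R) = {$, a}.

{$, a, b}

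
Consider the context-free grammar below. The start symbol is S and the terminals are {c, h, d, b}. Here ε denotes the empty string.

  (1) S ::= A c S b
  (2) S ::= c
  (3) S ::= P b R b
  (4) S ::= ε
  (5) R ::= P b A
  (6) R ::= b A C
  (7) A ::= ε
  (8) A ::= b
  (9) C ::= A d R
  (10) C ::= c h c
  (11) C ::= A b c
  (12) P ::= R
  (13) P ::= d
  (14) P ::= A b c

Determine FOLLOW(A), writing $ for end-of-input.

FIRST(A): from A::=ε we get {ε}; from A::=b we get {b}. So FIRST(A) = {ε, b}.
FIRST(C): from C::=A d R we get {b, d}; from C::=c h c we get {c}; from C::=A b c we get {b}. So FIRST(C) = {b, c, d}.
FIRST(S): from S::=A c S b we get {b, c}; from S::=c we get {c}; from S::=P b R b we get {b, d}; from S::=ε we get {ε}. So FIRST(S) = {ε, b, c, d}.
FIRST(R): from R::=P b A we get {b, d}; from R::=b A C we get {b}. So FIRST(R) = {b, d}.
FIRST(P): from P::=R we get {b, d}; from P::=d we get {d}; from P::=A b c we get {b}. So FIRST(P) = {b, d}.
FOLLOW(S) includes $ since S is the start symbol.
FOLLOW(S): in S::=A c S b, S is followed by b with FIRST {b}. Thus FOLLOW(S) = {$, b}.
FOLLOW(P): in S::=P b R b, P is followed by b R b with FIRST {b}; in R::=P b A, P is followed by b A with FIRST {b}. Thus FOLLOW(P) = {b}.
FOLLOW(R): in S::=P b R b, R is followed by b with FIRST {b}; in C::=A d R, the suffix after R is empty, so FOLLOW(R) ⊇ FOLLOW(C) = {b}; in P::=R, the suffix after R is empty, so FOLLOW(R) ⊇ FOLLOW(P) = {b}. Thus FOLLOW(R) = {b}.
FOLLOW(A): in S::=A c S b, A is followed by c S b with FIRST {c}; in R::=P b A, the suffix after A is empty, so FOLLOW(A) ⊇ FOLLOW(R) = {b}; in R::=b A C, A is followed by C with FIRST {b, c, d}; in C::=A d R, A is followed by d R with FIRST {d}; in C::=A b c, A is followed by b c with FIRST {b}; in P::=A b c, A is followed by b c with FIRST {b}. Thus FOLLOW(A) = {b, c, d}.
FOLLOW(C): in R::=b A C, the suffix after C is empty, so FOLLOW(C) ⊇ FOLLOW(R) = {b}. Thus FOLLOW(C) = {b}.

{b, c, d}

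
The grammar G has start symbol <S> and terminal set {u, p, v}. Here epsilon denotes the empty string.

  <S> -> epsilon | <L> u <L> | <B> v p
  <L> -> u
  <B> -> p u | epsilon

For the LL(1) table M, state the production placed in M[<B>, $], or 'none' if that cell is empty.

none

FIRST(<L>): from <L>->u we get {u}. So FIRST(<L>) = {u}.
FIRST(<B>): from <B>->p u we get {p}; from <B>->epsilon we get {epsilon}. So FIRST(<B>) = {epsilon, p}.
FIRST(<S>): from <S>->epsilon we get {epsilon}; from <S>-><L> u <L> we get {u}; from <S>-><B> v p we get {p, v}. So FIRST(<S>) = {epsilon, p, u, v}.
FOLLOW(<S>) includes $ since <S> is the start symbol.
FOLLOW(<B>): in <S>-><B> v p, <B> is followed by v p with FIRST {v}. Thus FOLLOW(<B>) = {v}.
For <B> -> p u: FIRST(p u) = {p}, so it goes in M[<B>, t] for t ∈ {p}.
For <B> -> epsilon: FIRST(epsilon) = {epsilon}, so it goes in M[<B>, t] for t ∈ {}; since epsilon ∈ FIRST, also for every t ∈ FOLLOW(<B>) = {v}.
None of these place a production in M[<B>, $].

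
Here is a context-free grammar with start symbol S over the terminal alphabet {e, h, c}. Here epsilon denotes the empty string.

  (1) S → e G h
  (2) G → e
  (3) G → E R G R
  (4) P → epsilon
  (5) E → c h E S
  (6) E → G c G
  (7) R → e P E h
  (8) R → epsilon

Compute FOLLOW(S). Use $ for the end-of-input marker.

FIRST(S) = {e}
FIRST(P) = {epsilon}
FIRST(R) = {epsilon, e}
FIRST(G) = {c, e}  (via E R G R)
FIRST(E) = {c, e}  (via G c G)
FOLLOW(S) includes $ since S is the start symbol.
FOLLOW(P): in R→e P E h, P is followed by E h with FIRST {c, e}. Thus FOLLOW(P) = {c, e}.
FOLLOW(E): in G→E R G R, E is followed by R G R with FIRST {c, e}; in E→c h E S, E is followed by S with FIRST {e}; in R→e P E h, E is followed by h with FIRST {h}. Thus FOLLOW(E) = {c, e, h}.
FOLLOW(S): in E→c h E S, the suffix after S is empty, so FOLLOW(S) ⊇ FOLLOW(E) = {c, e, h}. Thus FOLLOW(S) = {$, c, e, h}.
FOLLOW(G): in S→e G h, G is followed by h with FIRST {h}; in G→E R G R, G is followed by R with FIRST {epsilon, e}; in G→E R G R, the suffix after G is nullable (adds nothing new); in E→G c G (occurrence 1), G is followed by c G with FIRST {c}; in E→G c G (occurrence 2), the suffix after G is empty, so FOLLOW(G) ⊇ FOLLOW(E) = {c, e, h}. Thus FOLLOW(G) = {c, e, h}.
FOLLOW(R): in G→E R G R (occurrence 1), R is followed by G R with FIRST {c, e}; in G→E R G R (occurrence 2), the suffix after R is empty, so FOLLOW(R) ⊇ FOLLOW(G) = {c, e, h}. Thus FOLLOW(R) = {c, e, h}.

{$, c, e, h}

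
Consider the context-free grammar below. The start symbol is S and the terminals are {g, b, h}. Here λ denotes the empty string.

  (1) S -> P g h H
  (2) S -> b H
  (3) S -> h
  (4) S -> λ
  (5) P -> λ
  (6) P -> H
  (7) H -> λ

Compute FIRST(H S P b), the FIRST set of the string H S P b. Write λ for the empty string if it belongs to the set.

FIRST(H) = {λ}
FIRST(P) = {λ}  (via H)
FIRST(S) = {λ, b, g, h}  (via P g h H)
FIRST(H S P b): take FIRST of each symbol in turn, carrying on past any symbol whose FIRST contains λ; result {b, g, h}.

{b, g, h}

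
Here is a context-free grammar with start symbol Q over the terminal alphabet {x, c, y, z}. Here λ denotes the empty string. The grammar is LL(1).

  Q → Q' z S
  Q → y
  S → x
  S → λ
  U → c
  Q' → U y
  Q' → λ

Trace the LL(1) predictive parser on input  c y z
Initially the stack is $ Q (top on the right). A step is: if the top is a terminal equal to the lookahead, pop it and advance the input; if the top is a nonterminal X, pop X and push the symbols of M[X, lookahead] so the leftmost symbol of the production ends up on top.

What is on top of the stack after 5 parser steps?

     Stack      Input    Action
  1  $ Q        c y z $  expand Q → Q' z S
  2  $ S z Q'   c y z $  expand Q' → U y
  3  $ S z y U  c y z $  expand U → c
  4  $ S z y c  c y z $  match c
  5  $ S z y    y z $    match y
Stack after step 5: $ S z (top = z).

z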